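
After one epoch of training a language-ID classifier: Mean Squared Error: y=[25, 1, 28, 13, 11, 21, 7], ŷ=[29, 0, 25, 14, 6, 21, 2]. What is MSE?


Squared errors: (25-29)²=16, (1-0)²=1, (28-25)²=9, (13-14)²=1, (11-6)²=25, (21-21)²=0, (7-2)²=25
Sum = 77
MSE = 77/7 = 11

11


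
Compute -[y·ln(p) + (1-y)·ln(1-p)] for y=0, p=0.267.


BCE = -[y·ln(p) + (1-y)·ln(1-p)]
= -0 - 1·ln(1-0.267)
= -ln(0.733) = 0.3106

0.3106


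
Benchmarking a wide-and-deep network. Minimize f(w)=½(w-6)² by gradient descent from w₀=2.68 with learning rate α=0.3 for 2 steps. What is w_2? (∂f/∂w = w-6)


step 1: grad = 2.68-6 = -3.32; w = 2.68 - 0.3·(-3.32) = 3.676
step 2: grad = 3.676-6 = -2.324; w = 3.676 - 0.3·(-2.324) = 4.3732

4.3732


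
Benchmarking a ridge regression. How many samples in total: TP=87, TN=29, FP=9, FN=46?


Total = TP + TN + FP + FN
= 87 + 29 + 9 + 46
= 171
(Predicted positive: 96, predicted negative: 75)

171


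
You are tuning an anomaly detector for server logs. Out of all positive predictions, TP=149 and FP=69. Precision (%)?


Precision = TP/(TP+FP)
= 149/(149+69)
= 149/218 = 68.35%

68.35%


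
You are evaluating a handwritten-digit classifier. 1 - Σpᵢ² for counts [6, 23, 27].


Probabilities: [6/56, 23/56, 27/56] ≈ [0.1071, 0.4107, 0.4821]
Σpᵢ² = (36 + 529 + 729)/56² = 1294/3136
Gini = 1 - Σpᵢ² = 1 - 1294/3136 = 0.5874

0.5874


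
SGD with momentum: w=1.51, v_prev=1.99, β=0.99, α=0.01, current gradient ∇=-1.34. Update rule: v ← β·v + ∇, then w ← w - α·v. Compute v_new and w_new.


v_new = 0.99·1.99 - 1.34 = 1.9701 - 1.34 = 0.6301
w_new = 1.51 - 0.01·0.6301 = 1.51 - 0.006301 = 1.503699

v_new=0.6301, w_new=1.503699


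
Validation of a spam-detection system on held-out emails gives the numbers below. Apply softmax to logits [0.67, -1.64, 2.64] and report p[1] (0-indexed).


Exponentials: e^0.67=1.9542, e^-1.64=0.194, e^2.64=14.0132
Sum = 16.1614
Softmax = [0.1209, 0.012, 0.8671]
p[1] = 0.194/16.1614 = 0.012

0.012


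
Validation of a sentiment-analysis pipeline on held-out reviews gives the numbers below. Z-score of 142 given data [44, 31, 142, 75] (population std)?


μ = 73, σ = 42.9244
z = (142 - 73)/42.9244 = 1.6075

1.6075


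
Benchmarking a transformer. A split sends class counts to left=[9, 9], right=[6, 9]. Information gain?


Parent = [15, 18], H_parent = 0.994
H_left = 1 (n=18), H_right = 0.971 (n=15)
H_children = (18/33)·1 + (15/33)·0.971 = 0.9868
IG = 0.994 - 0.9868 = 0.0072

0.0072


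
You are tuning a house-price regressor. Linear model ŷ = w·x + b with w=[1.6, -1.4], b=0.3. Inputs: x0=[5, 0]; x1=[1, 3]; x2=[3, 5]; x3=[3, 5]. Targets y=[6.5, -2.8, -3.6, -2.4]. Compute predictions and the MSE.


ŷ0 = (1.6)·(5) + (-1.4)·(0) + 0.3 = 8.3
ŷ1 = (1.6)·(1) + (-1.4)·(3) + 0.3 = -2.3
ŷ2 = (1.6)·(3) + (-1.4)·(5) + 0.3 = -1.9
ŷ3 = (1.6)·(3) + (-1.4)·(5) + 0.3 = -1.9
errors² = [3.24, 0.25, 2.89, 0.25]
MSE = 6.6300/4 = 1.6575

1.6575


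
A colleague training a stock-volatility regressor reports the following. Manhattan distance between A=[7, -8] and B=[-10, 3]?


d = |7+ 10| + |-8-3|
  = 17 + 11
  = 28

28


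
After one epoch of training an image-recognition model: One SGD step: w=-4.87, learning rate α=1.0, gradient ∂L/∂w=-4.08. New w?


w_new = w - α·∇
= -4.87 - 1.0·-4.08
= -4.87 + 4.08
= -0.79

-0.79


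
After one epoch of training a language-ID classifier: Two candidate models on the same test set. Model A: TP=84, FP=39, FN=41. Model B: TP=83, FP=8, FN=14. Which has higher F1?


Model A: P=84/123=0.6829, R=84/125=0.672, F1=2PR/(P+R)=2TP/(2TP+FP+FN)=168/248=0.6774
Model B: P=83/91=0.9121, R=83/97=0.8557, F1=2PR/(P+R)=2TP/(2TP+FP+FN)=166/188=0.883
0.6774 < 0.883 → Model B

Model B


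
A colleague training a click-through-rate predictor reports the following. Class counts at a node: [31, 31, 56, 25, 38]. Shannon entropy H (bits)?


Probabilities: [31/181, 31/181, 56/181, 25/181, 38/181] ≈ [0.1713, 0.1713, 0.3094, 0.1381, 0.2099]
H = -((31/181)·log₂(31/181) + (31/181)·log₂(31/181) + (56/181)·log₂(56/181) + (25/181)·log₂(25/181) + (38/181)·log₂(38/181))
  = 2.2629 bits

2.2629 bits


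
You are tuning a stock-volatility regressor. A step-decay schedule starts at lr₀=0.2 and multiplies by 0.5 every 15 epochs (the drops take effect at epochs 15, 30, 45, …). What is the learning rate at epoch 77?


n_drops = ⌊77/15⌋ = 5
lr = 0.2·0.5^5 = 0.2·0.03125 = 0.00625

0.00625


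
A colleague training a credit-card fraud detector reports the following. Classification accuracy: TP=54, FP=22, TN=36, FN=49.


Accuracy = (TP+TN)/(TP+TN+FP+FN)
= (54+36)/(161)
= 90/161 = 55.9%

55.9%


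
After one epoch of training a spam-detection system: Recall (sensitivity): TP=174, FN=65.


Recall = TP/(TP+FN)
= 174/(174+65)
= 174/239 = 72.8%

72.8%


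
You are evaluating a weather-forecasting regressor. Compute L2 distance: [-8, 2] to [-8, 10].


d = √((-8+ 8)² + (2-10)²)
  = √(0 + 64)
  = √64 = 8.0

8.0


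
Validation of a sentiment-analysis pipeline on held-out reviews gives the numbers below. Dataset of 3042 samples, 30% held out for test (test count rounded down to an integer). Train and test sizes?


Test = ⌊3042·30/100⌋ = 912
Train = 3042 - 912 = 2130

Train: 2130, Test: 912


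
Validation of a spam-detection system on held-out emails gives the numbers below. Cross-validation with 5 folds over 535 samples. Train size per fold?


Fold size = 535/5 = 107
Training per fold = 535 - 107 = 428

428


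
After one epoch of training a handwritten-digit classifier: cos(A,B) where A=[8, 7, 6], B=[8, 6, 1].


A·B = 8·8 + 7·6 + 6·1 = 112
‖A‖ = √149 = 12.2066, ‖B‖ = √101 = 10.0499
cos = 112/(√149·√101) = 112/√15049 = 0.913

0.913


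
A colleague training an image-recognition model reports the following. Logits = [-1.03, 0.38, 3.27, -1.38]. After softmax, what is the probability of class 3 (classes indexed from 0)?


Exponentials: e^-1.03=0.357, e^0.38=1.4623, e^3.27=26.3113, e^-1.38=0.2516
Sum = 28.3822
Softmax = [0.0126, 0.0515, 0.927, 0.0089]
p[3] = 0.2516/28.3822 = 0.0089

0.0089


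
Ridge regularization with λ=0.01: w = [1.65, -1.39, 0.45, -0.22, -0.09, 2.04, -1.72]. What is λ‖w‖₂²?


‖w‖₂² = (1.65)² + (-1.39)² + (0.45)² + (-0.22)² + (-0.09)² + (2.04)² + (-1.72)²
     = 2.7225 + 1.9321 + 0.2025 + 0.0484 + 0.0081 + 4.1616 + 2.9584
     = 12.0336
λ·‖w‖₂² = 0.01·12.0336 = 0.120336

0.120336


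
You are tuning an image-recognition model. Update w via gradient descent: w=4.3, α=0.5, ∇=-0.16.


w_new = w - α·∇
= 4.3 - 0.5·-0.16
= 4.3 + 0.08
= 4.38

4.38


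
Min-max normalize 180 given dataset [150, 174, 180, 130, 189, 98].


min=98, max=189
(180-98)/(189-98) = 82/91 = 0.9011

0.9011


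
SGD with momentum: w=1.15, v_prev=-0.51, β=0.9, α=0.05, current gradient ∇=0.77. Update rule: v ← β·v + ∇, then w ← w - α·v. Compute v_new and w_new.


v_new = 0.9·-0.51 + 0.77 = -0.459 + 0.77 = 0.311
w_new = 1.15 - 0.05·0.311 = 1.15 - 0.01555 = 1.13445

v_new=0.311, w_new=1.13445


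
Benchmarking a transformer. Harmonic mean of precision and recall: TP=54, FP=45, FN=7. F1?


Precision = 54/99 = 0.5455
Recall = 54/61 = 0.8852
F1 = 2·P·R/(P+R) = 2·TP/(2·TP+FP+FN) = 108/(108+45+7) = 108/160 = 0.675

0.675


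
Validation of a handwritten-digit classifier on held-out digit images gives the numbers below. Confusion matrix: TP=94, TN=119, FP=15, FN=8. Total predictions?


Total = TP + TN + FP + FN
= 94 + 119 + 15 + 8
= 236
(Predicted positive: 109, predicted negative: 127)

236


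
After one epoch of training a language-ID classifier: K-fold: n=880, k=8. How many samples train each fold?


Fold size = 880/8 = 110
Training per fold = 880 - 110 = 770

770


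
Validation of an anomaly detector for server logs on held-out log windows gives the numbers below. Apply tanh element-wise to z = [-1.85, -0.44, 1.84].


tanh(-1.85) = -0.9517
tanh(-0.44) = -0.4136
tanh(1.84) = 0.9508
result = [-0.9517, -0.4136, 0.9508]

[-0.9517, -0.4136, 0.9508]


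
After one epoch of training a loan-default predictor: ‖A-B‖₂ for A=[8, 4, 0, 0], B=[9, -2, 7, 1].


d = √((8-9)² + (4+ 2)² + (0-7)² + (0-1)²)
  = √(1 + 36 + 49 + 1)
  = √87 = 9.3274

9.3274


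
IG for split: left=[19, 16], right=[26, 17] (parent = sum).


Parent = [45, 33], H_parent = 0.9829
H_left = 0.9947 (n=35), H_right = 0.9682 (n=43)
H_children = (35/78)·0.9947 + (43/78)·0.9682 = 0.9801
IG = 0.9829 - 0.9801 = 0.0028

0.0028


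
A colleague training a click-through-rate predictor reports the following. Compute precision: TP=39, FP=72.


Precision = TP/(TP+FP)
= 39/(39+72)
= 39/111 = 35.14%

35.14%


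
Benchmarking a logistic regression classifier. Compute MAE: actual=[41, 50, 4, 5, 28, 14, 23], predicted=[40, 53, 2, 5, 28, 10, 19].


Absolute errors: |41-40|=1, |50-53|=3, |4-2|=2, |5-5|=0, |28-28|=0, |14-10|=4, |23-19|=4
Sum = 14
MAE = 14/7 = 2

2


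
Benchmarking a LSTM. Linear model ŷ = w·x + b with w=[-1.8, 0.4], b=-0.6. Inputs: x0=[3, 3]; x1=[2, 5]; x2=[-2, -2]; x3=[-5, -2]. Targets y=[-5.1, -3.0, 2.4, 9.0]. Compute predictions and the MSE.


ŷ0 = (-1.8)·(3) + (0.4)·(3) - 0.6 = -4.8
ŷ1 = (-1.8)·(2) + (0.4)·(5) - 0.6 = -2.2
ŷ2 = (-1.8)·(-2) + (0.4)·(-2) - 0.6 = 2.2
ŷ3 = (-1.8)·(-5) + (0.4)·(-2) - 0.6 = 7.6
errors² = [0.09, 0.64, 0.04, 1.96]
MSE = 2.7300/4 = 0.6825

0.6825


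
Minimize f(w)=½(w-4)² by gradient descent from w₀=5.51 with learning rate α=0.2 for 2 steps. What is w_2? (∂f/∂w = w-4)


step 1: grad = 5.51-4 = 1.51; w = 5.51 - 0.2·(1.51) = 5.208
step 2: grad = 5.208-4 = 1.208; w = 5.208 - 0.2·(1.208) = 4.9664

4.9664


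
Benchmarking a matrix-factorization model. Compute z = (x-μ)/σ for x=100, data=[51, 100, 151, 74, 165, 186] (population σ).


μ = 121.1667, σ = 49.3471
z = (100 - 121.1667)/49.3471 = -0.4289

-0.4289


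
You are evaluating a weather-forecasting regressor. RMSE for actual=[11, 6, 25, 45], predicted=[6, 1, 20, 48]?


MSE = 84/4 = 21
RMSE = √(84/4) = 4.5826

4.5826


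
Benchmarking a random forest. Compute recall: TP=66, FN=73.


Recall = TP/(TP+FN)
= 66/(66+73)
= 66/139 = 47.48%

47.48%


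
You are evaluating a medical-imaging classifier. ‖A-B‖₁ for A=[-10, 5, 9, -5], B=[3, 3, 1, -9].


d = |-10-3| + |5-3| + |9-1| + |-5+ 9|
  = 13 + 2 + 8 + 4
  = 27

27


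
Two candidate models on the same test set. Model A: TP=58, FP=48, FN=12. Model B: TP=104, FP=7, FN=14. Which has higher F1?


Model A: P=58/106=0.5472, R=58/70=0.8286, F1=2PR/(P+R)=2TP/(2TP+FP+FN)=116/176=0.6591
Model B: P=104/111=0.9369, R=104/118=0.8814, F1=2PR/(P+R)=2TP/(2TP+FP+FN)=208/229=0.9083
0.6591 < 0.9083 → Model B

Model B


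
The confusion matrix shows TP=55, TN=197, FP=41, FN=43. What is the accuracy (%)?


Accuracy = (TP+TN)/(TP+TN+FP+FN)
= (55+197)/(336)
= 252/336 = 75.0%

75.0%


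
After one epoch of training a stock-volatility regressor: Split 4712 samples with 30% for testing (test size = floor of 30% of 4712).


Test = ⌊4712·30/100⌋ = 1413
Train = 4712 - 1413 = 3299

Train: 3299, Test: 1413


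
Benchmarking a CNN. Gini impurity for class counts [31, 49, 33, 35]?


Probabilities: [31/148, 49/148, 33/148, 35/148] ≈ [0.2095, 0.3311, 0.223, 0.2365]
Σpᵢ² = (961 + 2401 + 1089 + 1225)/148² = 5676/21904
Gini = 1 - Σpᵢ² = 1 - 5676/21904 = 0.7409

0.7409


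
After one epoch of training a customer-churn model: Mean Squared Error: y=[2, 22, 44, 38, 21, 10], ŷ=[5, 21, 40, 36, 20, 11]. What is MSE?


Squared errors: (2-5)²=9, (22-21)²=1, (44-40)²=16, (38-36)²=4, (21-20)²=1, (10-11)²=1
Sum = 32
MSE = 32/6 = 16/3

16/3


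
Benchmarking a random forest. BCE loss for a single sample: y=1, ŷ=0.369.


BCE = -[y·ln(p) + (1-y)·ln(1-p)]
= -1·ln(0.369) - 0
= -ln(0.369) = 0.997

0.997


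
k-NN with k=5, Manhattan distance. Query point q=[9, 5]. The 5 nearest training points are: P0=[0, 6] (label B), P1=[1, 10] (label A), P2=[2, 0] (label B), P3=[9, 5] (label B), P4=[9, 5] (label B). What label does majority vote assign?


d(q,P0) = 10  (label B)
d(q,P1) = 13  (label A)
d(q,P2) = 12  (label B)
d(q,P3) = 0  (label B)
d(q,P4) = 0  (label B)
Votes: A=1, B=4
Majority → B

B


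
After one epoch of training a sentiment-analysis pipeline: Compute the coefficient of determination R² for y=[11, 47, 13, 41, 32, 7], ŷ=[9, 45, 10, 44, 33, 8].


ȳ = 25.1667
SS_res = Σ(y-ŷ)² = 28
SS_tot = Σ(y-ȳ)² = 1452.83
R² = 1 - SS_res/SS_tot = 1 - 0.0193 = 0.9807

0.9807


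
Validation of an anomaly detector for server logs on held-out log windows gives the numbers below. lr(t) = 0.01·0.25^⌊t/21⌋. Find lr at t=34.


n_drops = ⌊34/21⌋ = 1
lr = 0.01·0.25^1 = 0.01·0.25 = 0.0025

0.0025


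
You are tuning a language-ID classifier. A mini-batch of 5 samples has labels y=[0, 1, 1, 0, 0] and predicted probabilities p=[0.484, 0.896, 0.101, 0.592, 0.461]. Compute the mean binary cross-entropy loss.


L[0] = -ln(1-0.484) = -ln(0.516) = 0.6616
L[1] = -ln(0.896) = 0.1098
L[2] = -ln(0.101) = 2.2926
L[3] = -ln(1-0.592) = -ln(0.408) = 0.8965
L[4] = -ln(1-0.461) = -ln(0.539) = 0.618
mean = (0.6616 + 0.1098 + 2.2926 + 0.8965 + 0.618)/5 = 0.9157

0.9157


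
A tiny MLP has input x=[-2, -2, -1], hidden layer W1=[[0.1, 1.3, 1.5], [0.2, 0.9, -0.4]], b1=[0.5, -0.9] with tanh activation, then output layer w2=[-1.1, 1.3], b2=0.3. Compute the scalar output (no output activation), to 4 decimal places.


z1[0] = (0.1)·(-2) + (1.3)·(-2) + (1.5)·(-1) + 0.5 = -3.8
z1[1] = (0.2)·(-2) + (0.9)·(-2) + (-0.4)·(-1) - 0.9 = -2.7
h = tanh(z1) = [-0.999, -0.991]
output = (-1.1)·(-0.999) + (1.3)·(-0.991) + 0.3 = 0.1106

0.1106


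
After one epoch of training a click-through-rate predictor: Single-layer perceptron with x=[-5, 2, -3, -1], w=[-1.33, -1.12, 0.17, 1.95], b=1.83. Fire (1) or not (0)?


z = (-5)·(-1.33) + (2)·(-1.12) + (-3)·(0.17) + (-1)·(1.95) + 1.83
  = 3.78
step(z) = 1 (z≥0)

1


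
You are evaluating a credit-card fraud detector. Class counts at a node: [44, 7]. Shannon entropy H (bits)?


Probabilities: [44/51, 7/51] ≈ [0.8627, 0.1373]
H = -((44/51)·log₂(44/51) + (7/51)·log₂(7/51))
  = 0.577 bits

0.577 bits


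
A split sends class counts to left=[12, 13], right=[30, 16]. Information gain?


Parent = [42, 29], H_parent = 0.9757
H_left = 0.9988 (n=25), H_right = 0.9321 (n=46)
H_children = (25/71)·0.9988 + (46/71)·0.9321 = 0.9556
IG = 0.9757 - 0.9556 = 0.0201

0.0201


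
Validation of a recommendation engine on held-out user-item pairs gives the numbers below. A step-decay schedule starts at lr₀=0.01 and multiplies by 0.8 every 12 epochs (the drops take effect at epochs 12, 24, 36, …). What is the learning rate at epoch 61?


n_drops = ⌊61/12⌋ = 5
lr = 0.01·0.8^5 = 0.01·0.32768 = 0.0032768

0.0032768


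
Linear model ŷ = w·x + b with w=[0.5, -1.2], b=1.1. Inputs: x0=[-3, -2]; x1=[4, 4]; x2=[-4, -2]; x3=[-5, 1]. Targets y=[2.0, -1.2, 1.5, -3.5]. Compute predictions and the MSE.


ŷ0 = (0.5)·(-3) + (-1.2)·(-2) + 1.1 = 2.0
ŷ1 = (0.5)·(4) + (-1.2)·(4) + 1.1 = -1.7
ŷ2 = (0.5)·(-4) + (-1.2)·(-2) + 1.1 = 1.5
ŷ3 = (0.5)·(-5) + (-1.2)·(1) + 1.1 = -2.6
errors² = [0.0, 0.25, 0.0, 0.81]
MSE = 1.0600/4 = 0.265

0.265


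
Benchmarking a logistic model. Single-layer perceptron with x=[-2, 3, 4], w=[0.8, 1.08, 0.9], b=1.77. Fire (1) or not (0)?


z = (-2)·(0.8) + (3)·(1.08) + (4)·(0.9) + 1.77
  = 7.01
step(z) = 1 (z≥0)

1


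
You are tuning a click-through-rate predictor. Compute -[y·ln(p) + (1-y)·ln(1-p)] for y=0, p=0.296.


BCE = -[y·ln(p) + (1-y)·ln(1-p)]
= -0 - 1·ln(1-0.296)
= -ln(0.704) = 0.351

0.351


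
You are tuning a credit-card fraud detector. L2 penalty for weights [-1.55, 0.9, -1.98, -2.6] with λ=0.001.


‖w‖₂² = (-1.55)² + (0.9)² + (-1.98)² + (-2.6)²
     = 2.4025 + 0.81 + 3.9204 + 6.76
     = 13.8929
λ·‖w‖₂² = 0.001·13.8929 = 0.013893

0.013893


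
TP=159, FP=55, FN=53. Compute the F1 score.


Precision = 159/214 = 0.743
Recall = 159/212 = 0.75
F1 = 2·P·R/(P+R) = 2·TP/(2·TP+FP+FN) = 318/(318+55+53) = 318/426 = 0.7465

0.7465


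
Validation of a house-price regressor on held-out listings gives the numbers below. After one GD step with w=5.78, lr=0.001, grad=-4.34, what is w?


w_new = w - α·∇
= 5.78 - 0.001·-4.34
= 5.78 + 0.00434
= 5.78434

5.78434


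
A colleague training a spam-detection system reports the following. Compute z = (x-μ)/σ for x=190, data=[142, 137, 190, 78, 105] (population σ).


μ = 130.4, σ = 37.7391
z = (190 - 130.4)/37.7391 = 1.5793

1.5793


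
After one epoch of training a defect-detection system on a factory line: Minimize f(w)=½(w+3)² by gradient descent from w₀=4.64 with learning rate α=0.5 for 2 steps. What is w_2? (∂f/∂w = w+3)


step 1: grad = 4.64+3 = 7.64; w = 4.64 - 0.5·(7.64) = 0.82
step 2: grad = 0.82+3 = 3.82; w = 0.82 - 0.5·(3.82) = -1.09

-1.09


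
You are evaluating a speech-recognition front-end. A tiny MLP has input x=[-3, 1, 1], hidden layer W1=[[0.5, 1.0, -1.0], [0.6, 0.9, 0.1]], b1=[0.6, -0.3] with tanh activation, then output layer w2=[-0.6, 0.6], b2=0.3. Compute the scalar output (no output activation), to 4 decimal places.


z1[0] = (0.5)·(-3) + (1.0)·(1) + (-1.0)·(1) + 0.6 = -0.9
z1[1] = (0.6)·(-3) + (0.9)·(1) + (0.1)·(1) - 0.3 = -1.1
h = tanh(z1) = [-0.7163, -0.8005]
output = (-0.6)·(-0.7163) + (0.6)·(-0.8005) + 0.3 = 0.2495

0.2495


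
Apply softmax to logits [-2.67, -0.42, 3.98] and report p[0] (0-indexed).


Exponentials: e^-2.67=0.0693, e^-0.42=0.657, e^3.98=53.517
Sum = 54.2433
Softmax = [0.0013, 0.0121, 0.9866]
p[0] = 0.0693/54.2433 = 0.0013

0.0013


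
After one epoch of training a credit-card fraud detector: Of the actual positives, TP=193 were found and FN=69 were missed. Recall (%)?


Recall = TP/(TP+FN)
= 193/(193+69)
= 193/262 = 73.66%

73.66%


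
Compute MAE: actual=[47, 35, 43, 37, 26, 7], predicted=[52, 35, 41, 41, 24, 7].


Absolute errors: |47-52|=5, |35-35|=0, |43-41|=2, |37-41|=4, |26-24|=2, |7-7|=0
Sum = 13
MAE = 13/6 = 13/6

13/6


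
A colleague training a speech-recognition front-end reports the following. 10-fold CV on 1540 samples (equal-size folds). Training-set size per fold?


Fold size = 1540/10 = 154
Training per fold = 1540 - 154 = 1386

1386


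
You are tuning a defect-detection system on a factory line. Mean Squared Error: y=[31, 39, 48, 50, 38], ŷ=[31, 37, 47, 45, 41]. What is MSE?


Squared errors: (31-31)²=0, (39-37)²=4, (48-47)²=1, (50-45)²=25, (38-41)²=9
Sum = 39
MSE = 39/5 = 39/5

39/5


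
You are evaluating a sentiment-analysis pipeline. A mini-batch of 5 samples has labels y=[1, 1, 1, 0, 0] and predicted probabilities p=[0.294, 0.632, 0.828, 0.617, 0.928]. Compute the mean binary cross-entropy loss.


L[0] = -ln(0.294) = 1.2242
L[1] = -ln(0.632) = 0.4589
L[2] = -ln(0.828) = 0.1887
L[3] = -ln(1-0.617) = -ln(0.383) = 0.9597
L[4] = -ln(1-0.928) = -ln(0.072) = 2.6311
mean = (1.2242 + 0.4589 + 0.1887 + 0.9597 + 2.6311)/5 = 1.0925

1.0925


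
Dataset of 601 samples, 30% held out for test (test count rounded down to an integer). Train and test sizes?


Test = ⌊601·30/100⌋ = 180
Train = 601 - 180 = 421

Train: 421, Test: 180


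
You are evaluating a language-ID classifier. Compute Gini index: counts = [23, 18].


Probabilities: [23/41, 18/41] ≈ [0.561, 0.439]
Σpᵢ² = (529 + 324)/41² = 853/1681
Gini = 1 - Σpᵢ² = 1 - 853/1681 = 0.4926

0.4926


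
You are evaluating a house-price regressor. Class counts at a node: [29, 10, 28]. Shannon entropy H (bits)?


Probabilities: [29/67, 10/67, 28/67] ≈ [0.4328, 0.1493, 0.4179]
H = -((29/67)·log₂(29/67) + (10/67)·log₂(10/67) + (28/67)·log₂(28/67))
  = 1.4585 bits

1.4585 bits


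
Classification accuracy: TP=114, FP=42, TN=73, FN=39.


Accuracy = (TP+TN)/(TP+TN+FP+FN)
= (114+73)/(268)
= 187/268 = 69.78%

69.78%


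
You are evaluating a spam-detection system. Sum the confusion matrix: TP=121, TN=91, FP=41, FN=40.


Total = TP + TN + FP + FN
= 121 + 91 + 41 + 40
= 293
(Predicted positive: 162, predicted negative: 131)

293


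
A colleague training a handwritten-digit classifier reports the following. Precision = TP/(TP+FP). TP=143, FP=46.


Precision = TP/(TP+FP)
= 143/(143+46)
= 143/189 = 75.66%

75.66%


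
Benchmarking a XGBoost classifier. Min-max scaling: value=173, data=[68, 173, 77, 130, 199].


min=68, max=199
(173-68)/(199-68) = 105/131 = 0.8015

0.8015


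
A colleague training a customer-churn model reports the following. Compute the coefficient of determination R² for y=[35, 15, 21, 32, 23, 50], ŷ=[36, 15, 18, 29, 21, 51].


ȳ = 29.3333
SS_res = Σ(y-ŷ)² = 24
SS_tot = Σ(y-ȳ)² = 781.33
R² = 1 - SS_res/SS_tot = 1 - 0.0307 = 0.9693

0.9693


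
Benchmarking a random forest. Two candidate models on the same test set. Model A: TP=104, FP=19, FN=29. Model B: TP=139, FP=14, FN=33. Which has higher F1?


Model A: P=104/123=0.8455, R=104/133=0.782, F1=2PR/(P+R)=2TP/(2TP+FP+FN)=208/256=0.8125
Model B: P=139/153=0.9085, R=139/172=0.8081, F1=2PR/(P+R)=2TP/(2TP+FP+FN)=278/325=0.8554
0.8125 < 0.8554 → Model B

Model B


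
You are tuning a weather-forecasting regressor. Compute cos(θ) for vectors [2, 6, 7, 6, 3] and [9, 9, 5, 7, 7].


A·B = 2·9 + 6·9 + 7·5 + 6·7 + 3·7 = 170
‖A‖ = √134 = 11.5758, ‖B‖ = √285 = 16.8819
cos = 170/(√134·√285) = 170/√38190 = 0.8699

0.8699


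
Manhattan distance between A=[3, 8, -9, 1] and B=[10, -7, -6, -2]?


d = |3-10| + |8+ 7| + |-9+ 6| + |1+ 2|
  = 7 + 15 + 3 + 3
  = 28

28


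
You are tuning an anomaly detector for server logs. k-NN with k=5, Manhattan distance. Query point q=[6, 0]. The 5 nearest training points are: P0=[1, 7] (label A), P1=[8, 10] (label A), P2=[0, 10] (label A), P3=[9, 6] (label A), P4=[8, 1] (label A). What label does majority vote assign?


d(q,P0) = 12  (label A)
d(q,P1) = 12  (label A)
d(q,P2) = 16  (label A)
d(q,P3) = 9  (label A)
d(q,P4) = 3  (label A)
Votes: A=5, B=0
Majority → A

A


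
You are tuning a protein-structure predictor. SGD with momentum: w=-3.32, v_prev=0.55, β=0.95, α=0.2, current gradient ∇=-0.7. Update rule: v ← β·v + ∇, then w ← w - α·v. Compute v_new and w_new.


v_new = 0.95·0.55 - 0.7 = 0.5225 - 0.7 = -0.1775
w_new = -3.32 - 0.2·-0.1775 = -3.32 + 0.0355 = -3.2845

v_new=-0.1775, w_new=-3.2845


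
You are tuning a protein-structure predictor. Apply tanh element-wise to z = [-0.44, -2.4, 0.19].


tanh(-0.44) = -0.4136
tanh(-2.4) = -0.9837
tanh(0.19) = 0.1877
result = [-0.4136, -0.9837, 0.1877]

[-0.4136, -0.9837, 0.1877]


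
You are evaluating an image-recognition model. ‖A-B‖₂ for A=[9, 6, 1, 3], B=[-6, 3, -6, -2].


d = √((9+ 6)² + (6-3)² + (1+ 6)² + (3+ 2)²)
  = √(225 + 9 + 49 + 25)
  = √308 = 17.5499

17.5499


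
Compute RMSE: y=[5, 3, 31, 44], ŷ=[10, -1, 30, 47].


MSE = 51/4 = 12.75
RMSE = √(51/4) = 3.5707

3.5707


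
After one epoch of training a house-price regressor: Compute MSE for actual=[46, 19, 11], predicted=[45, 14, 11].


Squared errors: (46-45)²=1, (19-14)²=25, (11-11)²=0
Sum = 26
MSE = 26/3 = 26/3

26/3


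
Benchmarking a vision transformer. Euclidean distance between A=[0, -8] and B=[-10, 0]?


d = √((0+ 10)² + (-8-0)²)
  = √(100 + 64)
  = √164 = 12.8062

12.8062


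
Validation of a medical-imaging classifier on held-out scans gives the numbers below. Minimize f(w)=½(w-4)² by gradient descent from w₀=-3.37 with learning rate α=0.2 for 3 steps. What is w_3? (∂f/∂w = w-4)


step 1: grad = -3.37-4 = -7.37; w = -3.37 - 0.2·(-7.37) = -1.896
step 2: grad = -1.896-4 = -5.896; w = -1.896 - 0.2·(-5.896) = -0.7168
step 3: grad = -0.7168-4 = -4.7168; w = -0.7168 - 0.2·(-4.7168) = 0.22656

0.22656


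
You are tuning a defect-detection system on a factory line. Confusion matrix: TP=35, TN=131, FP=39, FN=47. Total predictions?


Total = TP + TN + FP + FN
= 35 + 131 + 39 + 47
= 252
(Predicted positive: 74, predicted negative: 178)

252


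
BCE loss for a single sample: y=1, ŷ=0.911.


BCE = -[y·ln(p) + (1-y)·ln(1-p)]
= -1·ln(0.911) - 0
= -ln(0.911) = 0.0932

0.0932


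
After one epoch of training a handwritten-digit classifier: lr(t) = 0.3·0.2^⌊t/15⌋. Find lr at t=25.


n_drops = ⌊25/15⌋ = 1
lr = 0.3·0.2^1 = 0.3·0.2 = 0.06

0.06


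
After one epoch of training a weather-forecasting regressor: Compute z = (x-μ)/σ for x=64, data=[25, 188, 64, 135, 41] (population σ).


μ = 90.6, σ = 61.5292
z = (64 - 90.6)/61.5292 = -0.4323

-0.4323


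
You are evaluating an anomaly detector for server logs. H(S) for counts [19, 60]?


Probabilities: [19/79, 60/79] ≈ [0.2405, 0.7595]
H = -((19/79)·log₂(19/79) + (60/79)·log₂(60/79))
  = 0.7959 bits

0.7959 bits


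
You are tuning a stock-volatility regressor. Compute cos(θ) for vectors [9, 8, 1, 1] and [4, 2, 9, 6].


A·B = 9·4 + 8·2 + 1·9 + 1·6 = 67
‖A‖ = √147 = 12.1244, ‖B‖ = √137 = 11.7047
cos = 67/(√147·√137) = 67/√20139 = 0.4721

0.4721


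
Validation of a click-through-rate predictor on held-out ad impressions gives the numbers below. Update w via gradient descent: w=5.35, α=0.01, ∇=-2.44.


w_new = w - α·∇
= 5.35 - 0.01·-2.44
= 5.35 + 0.0244
= 5.3744

5.3744


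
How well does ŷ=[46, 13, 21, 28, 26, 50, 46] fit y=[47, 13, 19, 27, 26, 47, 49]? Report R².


ȳ = 32.5714
SS_res = Σ(y-ŷ)² = 24
SS_tot = Σ(y-ȳ)² = 1327.71
R² = 1 - SS_res/SS_tot = 1 - 0.0181 = 0.9819

0.9819


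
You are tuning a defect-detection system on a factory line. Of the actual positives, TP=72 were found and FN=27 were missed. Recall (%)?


Recall = TP/(TP+FN)
= 72/(72+27)
= 72/99 = 72.73%

72.73%


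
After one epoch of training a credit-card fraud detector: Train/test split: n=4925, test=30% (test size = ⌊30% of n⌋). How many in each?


Test = ⌊4925·30/100⌋ = 1477
Train = 4925 - 1477 = 3448

Train: 3448, Test: 1477


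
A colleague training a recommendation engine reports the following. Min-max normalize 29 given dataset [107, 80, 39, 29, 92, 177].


min=29, max=177
(29-29)/(177-29) = 0/148 = 0.0

0.0


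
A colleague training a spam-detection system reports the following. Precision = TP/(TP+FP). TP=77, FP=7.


Precision = TP/(TP+FP)
= 77/(77+7)
= 77/84 = 91.67%

91.67%


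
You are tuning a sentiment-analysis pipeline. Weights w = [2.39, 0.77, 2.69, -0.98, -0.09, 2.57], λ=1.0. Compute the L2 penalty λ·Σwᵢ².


‖w‖₂² = (2.39)² + (0.77)² + (2.69)² + (-0.98)² + (-0.09)² + (2.57)²
     = 5.7121 + 0.5929 + 7.2361 + 0.9604 + 0.0081 + 6.6049
     = 21.1145
λ·‖w‖₂² = 1.0·21.1145 = 21.1145

21.1145


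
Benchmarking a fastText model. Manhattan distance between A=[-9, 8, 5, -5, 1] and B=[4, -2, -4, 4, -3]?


d = |-9-4| + |8+ 2| + |5+ 4| + |-5-4| + |1+ 3|
  = 13 + 10 + 9 + 9 + 4
  = 45

45


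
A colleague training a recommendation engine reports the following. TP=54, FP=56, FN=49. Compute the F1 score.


Precision = 54/110 = 0.4909
Recall = 54/103 = 0.5243
F1 = 2·P·R/(P+R) = 2·TP/(2·TP+FP+FN) = 108/(108+56+49) = 108/213 = 0.507

0.507


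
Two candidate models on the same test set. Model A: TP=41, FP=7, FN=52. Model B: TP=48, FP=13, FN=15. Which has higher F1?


Model A: P=41/48=0.8542, R=41/93=0.4409, F1=2PR/(P+R)=2TP/(2TP+FP+FN)=82/141=0.5816
Model B: P=48/61=0.7869, R=48/63=0.7619, F1=2PR/(P+R)=2TP/(2TP+FP+FN)=96/124=0.7742
0.5816 < 0.7742 → Model B

Model B


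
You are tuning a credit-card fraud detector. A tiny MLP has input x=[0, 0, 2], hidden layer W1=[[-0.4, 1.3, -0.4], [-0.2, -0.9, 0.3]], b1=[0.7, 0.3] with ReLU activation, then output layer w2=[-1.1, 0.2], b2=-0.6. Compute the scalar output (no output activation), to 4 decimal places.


z1[0] = (-0.4)·(0) + (1.3)·(0) + (-0.4)·(2) + 0.7 = -0.1
z1[1] = (-0.2)·(0) + (-0.9)·(0) + (0.3)·(2) + 0.3 = 0.9
h = ReLU(z1) = [0.0, 0.9]
output = (-1.1)·(0.0) + (0.2)·(0.9) - 0.6 = -0.42

-0.42


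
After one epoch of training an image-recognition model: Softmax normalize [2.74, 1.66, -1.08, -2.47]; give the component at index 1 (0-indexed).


Exponentials: e^2.74=15.487, e^1.66=5.2593, e^-1.08=0.3396, e^-2.47=0.0846
Sum = 21.1705
Softmax = [0.7315, 0.2484, 0.016, 0.004]
p[1] = 5.2593/21.1705 = 0.2484

0.2484


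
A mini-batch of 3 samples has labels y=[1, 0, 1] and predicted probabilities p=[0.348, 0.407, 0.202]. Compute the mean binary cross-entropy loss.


L[0] = -ln(0.348) = 1.0556
L[1] = -ln(1-0.407) = -ln(0.593) = 0.5226
L[2] = -ln(0.202) = 1.5995
mean = (1.0556 + 0.5226 + 1.5995)/3 = 1.0592

1.0592


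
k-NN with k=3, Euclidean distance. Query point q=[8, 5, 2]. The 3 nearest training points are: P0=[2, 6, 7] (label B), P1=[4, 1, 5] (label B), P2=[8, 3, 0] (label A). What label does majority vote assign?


d(q,P0) = 7.874  (label B)
d(q,P1) = 6.4031  (label B)
d(q,P2) = 2.8284  (label A)
Votes: A=1, B=2
Majority → B

B


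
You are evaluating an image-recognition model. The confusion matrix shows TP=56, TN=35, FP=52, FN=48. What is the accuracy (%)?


Accuracy = (TP+TN)/(TP+TN+FP+FN)
= (56+35)/(191)
= 91/191 = 47.64%

47.64%


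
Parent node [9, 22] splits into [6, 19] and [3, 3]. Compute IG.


Parent = [9, 22], H_parent = 0.8691
H_left = 0.795 (n=25), H_right = 1 (n=6)
H_children = (25/31)·0.795 + (6/31)·1 = 0.8347
IG = 0.8691 - 0.8347 = 0.0344

0.0344


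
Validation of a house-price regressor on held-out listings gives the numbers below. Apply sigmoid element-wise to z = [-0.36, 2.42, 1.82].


σ(-0.36) = 1/(1+e^0.36) = 0.411
σ(2.42) = 1/(1+e^-2.42) = 0.9183
σ(1.82) = 1/(1+e^-1.82) = 0.8606
result = [0.411, 0.9183, 0.8606]

[0.411, 0.9183, 0.8606]


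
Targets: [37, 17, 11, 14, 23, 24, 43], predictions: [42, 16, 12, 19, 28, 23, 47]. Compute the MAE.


Absolute errors: |37-42|=5, |17-16|=1, |11-12|=1, |14-19|=5, |23-28|=5, |24-23|=1, |43-47|=4
Sum = 22
MAE = 22/7 = 22/7

22/7


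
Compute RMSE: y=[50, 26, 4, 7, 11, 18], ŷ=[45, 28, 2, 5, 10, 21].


MSE = 47/6 = 7.8333
RMSE = √(47/6) = 2.7988

2.7988


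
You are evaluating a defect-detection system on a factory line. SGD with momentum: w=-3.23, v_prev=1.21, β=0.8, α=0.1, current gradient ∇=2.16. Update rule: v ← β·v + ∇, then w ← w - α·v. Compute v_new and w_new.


v_new = 0.8·1.21 + 2.16 = 0.968 + 2.16 = 3.128
w_new = -3.23 - 0.1·3.128 = -3.23 - 0.3128 = -3.5428

v_new=3.128, w_new=-3.5428


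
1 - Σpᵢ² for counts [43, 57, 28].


Probabilities: [43/128, 57/128, 28/128] ≈ [0.3359, 0.4453, 0.2188]
Σpᵢ² = (1849 + 3249 + 784)/128² = 5882/16384
Gini = 1 - Σpᵢ² = 1 - 5882/16384 = 0.641

0.641


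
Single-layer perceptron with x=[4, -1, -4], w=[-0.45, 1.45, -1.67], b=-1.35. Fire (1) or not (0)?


z = (4)·(-0.45) + (-1)·(1.45) + (-4)·(-1.67) - 1.35
  = 2.08
step(z) = 1 (z≥0)

1


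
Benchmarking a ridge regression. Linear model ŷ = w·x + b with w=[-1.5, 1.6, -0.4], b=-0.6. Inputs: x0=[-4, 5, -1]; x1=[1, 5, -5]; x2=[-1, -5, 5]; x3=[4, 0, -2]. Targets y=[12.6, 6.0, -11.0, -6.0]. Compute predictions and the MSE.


ŷ0 = (-1.5)·(-4) + (1.6)·(5) + (-0.4)·(-1) - 0.6 = 13.8
ŷ1 = (-1.5)·(1) + (1.6)·(5) + (-0.4)·(-5) - 0.6 = 7.9
ŷ2 = (-1.5)·(-1) + (1.6)·(-5) + (-0.4)·(5) - 0.6 = -9.1
ŷ3 = (-1.5)·(4) + (1.6)·(0) + (-0.4)·(-2) - 0.6 = -5.8
errors² = [1.44, 3.61, 3.61, 0.04]
MSE = 8.7000/4 = 2.175

2.175


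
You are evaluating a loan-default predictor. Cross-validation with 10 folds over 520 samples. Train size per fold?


Fold size = 520/10 = 52
Training per fold = 520 - 52 = 468

468


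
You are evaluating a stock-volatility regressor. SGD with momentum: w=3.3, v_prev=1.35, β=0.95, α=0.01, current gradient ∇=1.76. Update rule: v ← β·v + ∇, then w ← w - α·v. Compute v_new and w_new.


v_new = 0.95·1.35 + 1.76 = 1.2825 + 1.76 = 3.0425
w_new = 3.3 - 0.01·3.0425 = 3.3 - 0.030425 = 3.269575

v_new=3.0425, w_new=3.269575


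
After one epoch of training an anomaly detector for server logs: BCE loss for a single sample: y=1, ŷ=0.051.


BCE = -[y·ln(p) + (1-y)·ln(1-p)]
= -1·ln(0.051) - 0
= -ln(0.051) = 2.9759

2.9759


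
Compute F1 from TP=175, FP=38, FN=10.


Precision = 175/213 = 0.8216
Recall = 175/185 = 0.9459
F1 = 2·P·R/(P+R) = 2·TP/(2·TP+FP+FN) = 350/(350+38+10) = 350/398 = 0.8794

0.8794


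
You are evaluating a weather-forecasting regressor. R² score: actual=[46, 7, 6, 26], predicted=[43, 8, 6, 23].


ȳ = 21.25
SS_res = Σ(y-ŷ)² = 19
SS_tot = Σ(y-ȳ)² = 1070.75
R² = 1 - SS_res/SS_tot = 1 - 0.0177 = 0.9823

0.9823


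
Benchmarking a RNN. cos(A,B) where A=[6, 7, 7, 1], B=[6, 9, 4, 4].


A·B = 6·6 + 7·9 + 7·4 + 1·4 = 131
‖A‖ = √135 = 11.619, ‖B‖ = √149 = 12.2066
cos = 131/(√135·√149) = 131/√20115 = 0.9237

0.9237


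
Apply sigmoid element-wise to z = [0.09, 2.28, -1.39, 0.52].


σ(0.09) = 1/(1+e^-0.09) = 0.5225
σ(2.28) = 1/(1+e^-2.28) = 0.9072
σ(-1.39) = 1/(1+e^1.39) = 0.1994
σ(0.52) = 1/(1+e^-0.52) = 0.6271
result = [0.5225, 0.9072, 0.1994, 0.6271]

[0.5225, 0.9072, 0.1994, 0.6271]


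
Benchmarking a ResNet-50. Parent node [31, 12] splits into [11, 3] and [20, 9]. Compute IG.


Parent = [31, 12], H_parent = 0.8542
H_left = 0.7496 (n=14), H_right = 0.8936 (n=29)
H_children = (14/43)·0.7496 + (29/43)·0.8936 = 0.8467
IG = 0.8542 - 0.8467 = 0.0075

0.0075


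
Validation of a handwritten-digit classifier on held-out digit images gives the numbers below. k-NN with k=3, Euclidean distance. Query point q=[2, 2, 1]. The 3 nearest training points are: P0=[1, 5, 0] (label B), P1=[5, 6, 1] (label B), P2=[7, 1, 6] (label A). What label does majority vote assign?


d(q,P0) = 3.3166  (label B)
d(q,P1) = 5.0  (label B)
d(q,P2) = 7.1414  (label A)
Votes: A=1, B=2
Majority → B

B


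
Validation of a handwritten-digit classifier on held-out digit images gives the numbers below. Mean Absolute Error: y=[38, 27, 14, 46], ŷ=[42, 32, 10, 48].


Absolute errors: |38-42|=4, |27-32|=5, |14-10|=4, |46-48|=2
Sum = 15
MAE = 15/4 = 15/4

15/4


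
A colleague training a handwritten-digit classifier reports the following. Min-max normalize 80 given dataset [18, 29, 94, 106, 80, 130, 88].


min=18, max=130
(80-18)/(130-18) = 62/112 = 0.5536

0.5536


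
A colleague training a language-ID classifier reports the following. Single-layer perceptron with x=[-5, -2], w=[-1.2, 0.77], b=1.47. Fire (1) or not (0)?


z = (-5)·(-1.2) + (-2)·(0.77) + 1.47
  = 5.93
step(z) = 1 (z≥0)

1


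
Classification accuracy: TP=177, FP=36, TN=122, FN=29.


Accuracy = (TP+TN)/(TP+TN+FP+FN)
= (177+122)/(364)
= 299/364 = 82.14%

82.14%


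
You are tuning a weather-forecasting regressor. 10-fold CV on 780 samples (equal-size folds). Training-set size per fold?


Fold size = 780/10 = 78
Training per fold = 780 - 78 = 702

702


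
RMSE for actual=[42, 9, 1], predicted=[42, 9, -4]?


MSE = 25/3 = 8.3333
RMSE = √(25/3) = 2.8868

2.8868


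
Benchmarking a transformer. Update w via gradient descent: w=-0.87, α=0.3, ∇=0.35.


w_new = w - α·∇
= -0.87 - 0.3·0.35
= -0.87 - 0.105
= -0.975

-0.975


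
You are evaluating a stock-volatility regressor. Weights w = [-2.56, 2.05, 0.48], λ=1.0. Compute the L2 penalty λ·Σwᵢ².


‖w‖₂² = (-2.56)² + (2.05)² + (0.48)²
     = 6.5536 + 4.2025 + 0.2304
     = 10.9865
λ·‖w‖₂² = 1.0·10.9865 = 10.9865

10.9865


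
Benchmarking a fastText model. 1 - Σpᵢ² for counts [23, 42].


Probabilities: [23/65, 42/65] ≈ [0.3538, 0.6462]
Σpᵢ² = (529 + 1764)/65² = 2293/4225
Gini = 1 - Σpᵢ² = 1 - 2293/4225 = 0.4573

0.4573


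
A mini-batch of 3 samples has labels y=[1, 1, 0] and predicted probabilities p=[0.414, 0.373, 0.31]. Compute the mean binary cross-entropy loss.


L[0] = -ln(0.414) = 0.8819
L[1] = -ln(0.373) = 0.9862
L[2] = -ln(1-0.31) = -ln(0.69) = 0.3711
mean = (0.8819 + 0.9862 + 0.3711)/3 = 0.7464

0.7464


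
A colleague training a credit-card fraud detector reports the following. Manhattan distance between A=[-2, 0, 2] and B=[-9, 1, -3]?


d = |-2+ 9| + |0-1| + |2+ 3|
  = 7 + 1 + 5
  = 13

13


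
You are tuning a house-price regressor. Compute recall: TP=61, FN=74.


Recall = TP/(TP+FN)
= 61/(61+74)
= 61/135 = 45.19%

45.19%


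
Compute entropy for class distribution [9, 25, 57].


Probabilities: [9/91, 25/91, 57/91] ≈ [0.0989, 0.2747, 0.6264]
H = -((9/91)·log₂(9/91) + (25/91)·log₂(25/91) + (57/91)·log₂(57/91))
  = 1.2649 bits

1.2649 bits


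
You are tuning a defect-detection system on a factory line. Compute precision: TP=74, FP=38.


Precision = TP/(TP+FP)
= 74/(74+38)
= 74/112 = 66.07%

66.07%


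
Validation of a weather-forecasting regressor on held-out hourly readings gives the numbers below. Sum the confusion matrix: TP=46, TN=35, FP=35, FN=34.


Total = TP + TN + FP + FN
= 46 + 35 + 35 + 34
= 150
(Predicted positive: 81, predicted negative: 69)

150


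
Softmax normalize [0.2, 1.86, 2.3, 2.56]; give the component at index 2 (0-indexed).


Exponentials: e^0.2=1.2214, e^1.86=6.4237, e^2.3=9.9742, e^2.56=12.9358
Sum = 30.5551
Softmax = [0.04, 0.2102, 0.3264, 0.4234]
p[2] = 9.9742/30.5551 = 0.3264

0.3264


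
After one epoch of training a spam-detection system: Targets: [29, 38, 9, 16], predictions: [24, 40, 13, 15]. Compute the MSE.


Squared errors: (29-24)²=25, (38-40)²=4, (9-13)²=16, (16-15)²=1
Sum = 46
MSE = 46/4 = 23/2

23/2


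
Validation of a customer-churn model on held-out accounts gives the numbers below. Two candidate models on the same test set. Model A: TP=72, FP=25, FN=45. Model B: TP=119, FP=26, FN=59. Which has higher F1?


Model A: P=72/97=0.7423, R=72/117=0.6154, F1=2PR/(P+R)=2TP/(2TP+FP+FN)=144/214=0.6729
Model B: P=119/145=0.8207, R=119/178=0.6685, F1=2PR/(P+R)=2TP/(2TP+FP+FN)=238/323=0.7368
0.6729 < 0.7368 → Model B

Model B


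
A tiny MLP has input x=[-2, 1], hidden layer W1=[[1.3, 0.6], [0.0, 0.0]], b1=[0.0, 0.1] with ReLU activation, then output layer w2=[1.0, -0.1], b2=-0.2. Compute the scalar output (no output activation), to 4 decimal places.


z1[0] = (1.3)·(-2) + (0.6)·(1) + 0.0 = -2.0
z1[1] = (0.0)·(-2) + (0.0)·(1) + 0.1 = 0.1
h = ReLU(z1) = [0.0, 0.1]
output = (1.0)·(0.0) + (-0.1)·(0.1) - 0.2 = -0.21

-0.21


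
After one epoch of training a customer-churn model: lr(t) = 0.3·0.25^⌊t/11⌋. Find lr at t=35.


n_drops = ⌊35/11⌋ = 3
lr = 0.3·0.25^3 = 0.3·0.015625 = 0.0046875

0.0046875


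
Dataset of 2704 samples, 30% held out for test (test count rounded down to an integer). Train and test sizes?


Test = ⌊2704·30/100⌋ = 811
Train = 2704 - 811 = 1893

Train: 1893, Test: 811


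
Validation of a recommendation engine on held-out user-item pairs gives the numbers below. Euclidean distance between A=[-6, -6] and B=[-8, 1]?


d = √((-6+ 8)² + (-6-1)²)
  = √(4 + 49)
  = √53 = 7.2801

7.2801


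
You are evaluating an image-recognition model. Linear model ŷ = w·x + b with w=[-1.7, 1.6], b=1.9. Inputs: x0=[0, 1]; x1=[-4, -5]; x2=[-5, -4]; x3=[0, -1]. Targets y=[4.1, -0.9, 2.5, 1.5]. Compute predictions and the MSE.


ŷ0 = (-1.7)·(0) + (1.6)·(1) + 1.9 = 3.5
ŷ1 = (-1.7)·(-4) + (1.6)·(-5) + 1.9 = 0.7
ŷ2 = (-1.7)·(-5) + (1.6)·(-4) + 1.9 = 4.0
ŷ3 = (-1.7)·(0) + (1.6)·(-1) + 1.9 = 0.3
errors² = [0.36, 2.56, 2.25, 1.44]
MSE = 6.6100/4 = 1.6525

1.6525
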